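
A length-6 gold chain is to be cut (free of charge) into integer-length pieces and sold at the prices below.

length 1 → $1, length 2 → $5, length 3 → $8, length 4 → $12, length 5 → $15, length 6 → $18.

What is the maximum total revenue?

18

Let R[k] be the best obtainable value from length k. For each k, try every first piece i and keep the best of price[i] + R[k−i].
R[1] = 1
R[2] = 5
R[3] = 8
R[4] = 12
R[5] = 15
R[6] = 18
Best is to sell the whole 6-inch piece uncut for $18.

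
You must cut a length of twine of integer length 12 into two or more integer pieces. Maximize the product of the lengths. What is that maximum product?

81

Define P[k] = max over 1≤i<k of i · max(k−i, P[k−i]); the inner max lets the remainder stay uncut if that's better.
P[2] = 1×max(1,0) = 1×1 = 1
P[3] = 1×max(2,1) = 1×2 = 2
P[4] = 2×max(2,1) = 2×2 = 4
P[5] = 2×max(3,2) = 2×3 = 6
P[6] = 3×max(3,2) = 3×3 = 9
P[7] = 2×max(5,6) = 2×6 = 12
P[8] = 2×max(6,9) = 2×9 = 18
P[9] = 3×max(6,9) = 3×9 = 27
P[10] = 2×max(8,18) = 2×18 = 36
P[11] = 2×max(9,27) = 2×27 = 54
P[12] = 3×max(9,27) = 3×27 = 81
One optimal split: 3 + 3 + 3 + 3; product 3×3×3×3 = 81.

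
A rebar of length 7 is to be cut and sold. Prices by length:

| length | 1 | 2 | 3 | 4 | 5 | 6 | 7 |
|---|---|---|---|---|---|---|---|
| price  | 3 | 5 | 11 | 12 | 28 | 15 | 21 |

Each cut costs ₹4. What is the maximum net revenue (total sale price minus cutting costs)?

29

Build net[k] bottom-up: net[k] = max over allowed piece i of (p[i] + net[k−i]) − 4 per cut.
net[1] = 3
net[2] = 5
net[3] = 11
net[4] = 12
net[5] = 28
net[6] = 27  (first piece 1, then net[5]=28)
net[7] = 29  (first piece 2, then net[5]=28)
One optimal plan: pieces 5 + 2 (1 cut) → ₹33 − ₹4 = ₹29.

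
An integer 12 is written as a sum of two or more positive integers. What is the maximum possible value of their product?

81

Let g[k] be the best product for length k (with at least one cut). For each first piece i, the rest contributes max(k−i, g[k−i]).
g[2] = 1·max(1,0) = 1·1 = 1
g[3] = max(1·2, 2·1) = 2
g[4] = max(1·3, 2·2, 3·1) = 4
g[5] = max(1·4, 2·3, 3·2, 4·1) = 6
g[6] = max(1·6, 2·4, 3·3, 4·2, 5·1) = 9
g[7] = max(1·9, 2·6, 3·4, 4·3, 5·2, 6·1) = 12
g[8] = max(1·12, 2·9, 3·6, …, 6·2, 7·1) = 18
g[9] = max(1·18, 2·12, 3·9, …, 7·2, 8·1) = 27
g[10] = max(1·27, 2·18, 3·12, …, 8·2, 9·1) = 36
g[11] = max(1·36, 2·27, 3·18, …, 9·2, 10·1) = 54
g[12] = max(1·54, 2·36, 3·27, …, 10·2, 11·1) = 81
One optimal split: 3 + 3 + 3 + 3; product 3·3·3·3 = 81.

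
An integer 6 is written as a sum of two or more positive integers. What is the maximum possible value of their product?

Let f[k] be the best product for length k (with at least one cut). For each first piece i, the rest contributes max(k−i, f[k−i]).
f[2] = 1·max(1,0) = 1·1 = 1
f[3] = max(1·2, 2·1) = 2
f[4] = max(1·3, 2·2, 3·1) = 4
f[5] = max(1·4, 2·3, 3·2, 4·1) = 6
f[6] = max(1·6, 2·4, 3·3, 4·2, 5·1) = 9
One optimal split: 3 + 3; product 3·3 = 9.

9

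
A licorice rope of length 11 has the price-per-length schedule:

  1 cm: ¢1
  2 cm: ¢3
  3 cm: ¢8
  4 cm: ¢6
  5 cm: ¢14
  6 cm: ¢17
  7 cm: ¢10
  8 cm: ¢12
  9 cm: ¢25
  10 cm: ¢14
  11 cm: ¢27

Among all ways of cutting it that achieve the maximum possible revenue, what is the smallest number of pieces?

Let r[k] be the best obtainable value from length k. For each k, try every first piece i and keep the best of price[i] + r[k−i].
r[1] = 1
r[2] = max(1+1, 3+0) = 3
r[3] = max(1+3, 3+1, 8+0) = 8
r[4] = max(1+8, 3+3, 8+1, 6+0) = 9
r[5] = max(1+9, 3+8, 8+3, 6+1, 14+0) = 14
r[6] = max(1+14, 3+9, 8+8, 6+3, 14+1, 17+0) = 17
r[7] = max(1+17, 3+14, 8+9, …, 17+1, 10+0) = 18
r[8] = max(1+18, 3+17, 8+14, …, 10+1, 12+0) = 22
r[9] = max(1+22, 3+18, 8+17, …, 12+1, 25+0) = 25
r[10] = max(1+25, 3+22, 8+18, …, 25+1, 14+0) = 28
r[11] = max(1+28, 3+25, 8+22, …, 14+1, 27+0) = 31
Maximum revenue is ¢31.
Now minimize piece count subject to staying optimal: for each k, pieces[k] = 1 + min over i with p[i]+r[k−i]=r[k] of pieces[k−i].
pieces[8] = 2
pieces[9] = 1
pieces[10] = 2
pieces[11] = 2

2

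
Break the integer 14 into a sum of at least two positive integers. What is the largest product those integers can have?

162

Fill prod[k] for k=2..14: at each k try every first piece i and multiply by the better of (k−i) uncut or prod[k−i].
prod[2] = 1·max(1,0) = 1·1 = 1
prod[3] = max(1·2, 2·1) = 2
prod[4] = max(1·3, 2·2, 3·1) = 4
prod[5] = max(1·4, 2·3, 3·2, 4·1) = 6
prod[6] = max(1·6, 2·4, 3·3, 4·2, 5·1) = 9
prod[7] = max(1·9, 2·6, 3·4, 4·3, 5·2, 6·1) = 12
prod[8] = max(1·12, 2·9, 3·6, …, 6·2, 7·1) = 18
prod[9] = max(1·18, 2·12, 3·9, …, 7·2, 8·1) = 27
prod[10] = max(1·27, 2·18, 3·12, …, 8·2, 9·1) = 36
prod[11] = max(1·36, 2·27, 3·18, …, 9·2, 10·1) = 54
prod[12] = max(1·54, 2·36, 3·27, …, 10·2, 11·1) = 81
prod[13] = max(1·81, 2·54, 3·36, …, 11·2, 12·1) = 108
prod[14] = max(1·108, 2·81, 3·54, …, 12·2, 13·1) = 162
One optimal split: 3 + 3 + 3 + 3 + 2; product 3·3·3·3·2 = 162.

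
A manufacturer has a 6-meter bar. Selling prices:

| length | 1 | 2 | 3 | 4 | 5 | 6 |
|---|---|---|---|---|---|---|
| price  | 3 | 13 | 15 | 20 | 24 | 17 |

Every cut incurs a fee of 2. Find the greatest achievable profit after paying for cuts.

Let r[k] be the best obtainable value from length k. For each k, try every first piece i and keep the best of price[i] + r[k−i] minus the 2 cut fee when i<k.
r[1] = 3
r[2] = max(3+3-2, 13+0) = 13
r[3] = max(3+13-2, 13+3-2, 15+0) = 15
r[4] = max(3+15-2, 13+13-2, 15+3-2, 20+0) = 24
r[5] = max(3+24-2, 13+15-2, 15+13-2, 20+3-2, 24+0) = 26
r[6] = max(3+26-2, 13+24-2, 15+15-2, 20+13-2, 24+3-2, 17+0) = 35
One optimal plan: pieces 2 + 2 + 2 (2 cuts) → 39 − 4 = 35.

35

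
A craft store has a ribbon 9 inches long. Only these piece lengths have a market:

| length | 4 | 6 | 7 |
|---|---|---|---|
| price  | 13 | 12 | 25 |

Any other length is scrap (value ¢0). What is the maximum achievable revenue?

Build f[k] bottom-up: f[k] = max over allowed piece i of (p[i] + f[k−i]).
f[1] = 0
f[2] = 0
f[3] = 0
f[4] = 13
f[5] = 13
f[6] = 13
f[7] = 25
f[8] = 26  (first piece 4, then f[4]=13)
f[9] = 26
One optimal cutting: pieces 4 + 4 with 1 inch of scrap → ¢26.

26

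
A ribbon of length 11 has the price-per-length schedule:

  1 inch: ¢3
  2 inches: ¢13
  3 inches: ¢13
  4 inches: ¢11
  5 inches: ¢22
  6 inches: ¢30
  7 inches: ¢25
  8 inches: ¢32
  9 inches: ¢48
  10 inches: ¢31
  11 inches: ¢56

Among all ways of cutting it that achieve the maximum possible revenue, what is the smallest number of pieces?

Let r[k] be the best obtainable value from length k. For each k, try every first piece i and keep the best of price[i] + r[k−i].
r[1] = 3
r[2] = max(3+3, 13+0) = 13
r[3] = max(3+13, 13+3, 13+0) = 16
r[4] = max(3+16, 13+13, 13+3, 11+0) = 26
r[5] = max(3+26, 13+16, 13+13, 11+3, 22+0) = 29
r[6] = max(3+29, 13+26, 13+16, 11+13, 22+3, 30+0) = 39
r[7] = max(3+39, 13+29, 13+26, …, 30+3, 25+0) = 42
r[8] = max(3+42, 13+39, 13+29, …, 25+3, 32+0) = 52
r[9] = max(3+52, 13+42, 13+39, …, 32+3, 48+0) = 55
r[10] = max(3+55, 13+52, 13+42, …, 48+3, 31+0) = 65
r[11] = max(3+65, 13+55, 13+52, …, 31+3, 56+0) = 68
Maximum revenue is ¢68.
Now minimize piece count subject to staying optimal: for each k, pieces[k] = 1 + min over i with p[i]+r[k−i]=r[k] of pieces[k−i].
pieces[8] = 4
pieces[9] = 5
pieces[10] = 5
pieces[11] = 6

6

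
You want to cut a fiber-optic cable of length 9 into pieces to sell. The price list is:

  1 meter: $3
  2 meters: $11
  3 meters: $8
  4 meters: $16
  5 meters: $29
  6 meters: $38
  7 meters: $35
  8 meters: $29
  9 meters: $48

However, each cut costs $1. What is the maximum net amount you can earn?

50

Let v[k] be the best obtainable value from length k. For each k, try every first piece i and keep the best of price[i] + v[k−i] minus the 1 cut fee when i<k.
v[1] = 3
v[2] = 11
v[3] = 13  (first piece 1, then v[2]=11)
v[4] = 21  (first piece 2, then v[2]=11)
v[5] = 29
v[6] = 38
v[7] = 40  (first piece 1, then v[6]=38)
v[8] = 48  (first piece 2, then v[6]=38)
v[9] = 50  (first piece 1, then v[8]=48)
One optimal plan: pieces 6 + 2 + 1 (2 cuts) → $52 − $2 = $50.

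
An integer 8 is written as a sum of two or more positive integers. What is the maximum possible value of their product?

Let m[k] be the best product for length k (with at least one cut). For each first piece i, the rest contributes max(k−i, m[k−i]).
m[2] = 1×max(1,0) = 1×1 = 1
m[3] = max(1×2, 2×1) = 2
m[4] = max(1×3, 2×2, 3×1) = 4
m[5] = max(1×4, 2×3, 3×2, 4×1) = 6
m[6] = max(1×6, 2×4, 3×3, 4×2, 5×1) = 9
m[7] = max(1×9, 2×6, 3×4, 4×3, 5×2, 6×1) = 12
m[8] = max(1×12, 2×9, 3×6, …, 6×2, 7×1) = 18
One optimal split: 3 + 3 + 2; product 3×3×2 = 18.

18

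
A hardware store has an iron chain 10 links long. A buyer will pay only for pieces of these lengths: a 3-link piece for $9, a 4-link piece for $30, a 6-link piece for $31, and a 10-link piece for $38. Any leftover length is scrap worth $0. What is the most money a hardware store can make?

Let f[k] be the best obtainable value from length k. For each k, try every first piece i and keep the best of price[i] + f[k−i].
f[1] = 0
f[2] = 0
f[3] = 9
f[4] = 30
f[5] = 30
f[6] = 31
f[7] = 39  (first piece 3, then f[4]=30)
f[8] = 60  (first piece 4, then f[4]=30)
f[9] = 60
f[10] = 61  (first piece 4, then f[6]=31)
One optimal cutting: 6 + 4 → $61.

61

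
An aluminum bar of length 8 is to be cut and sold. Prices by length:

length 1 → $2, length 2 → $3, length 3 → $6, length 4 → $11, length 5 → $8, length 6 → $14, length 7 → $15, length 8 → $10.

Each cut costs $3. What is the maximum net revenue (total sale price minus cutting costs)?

19

Consider every possible first cut. r[k] is the best of p[i]+r[k−i] over all sellable i≤k, charging 3 whenever i<k.
r[1] = 2
r[2] = max(2+2-3, 3+0) = 3
r[3] = max(2+3-3, 3+2-3, 6+0) = 6
r[4] = max(2+6-3, 3+3-3, 6+2-3, 11+0) = 11
r[5] = max(2+11-3, 3+6-3, 6+3-3, 11+2-3, 8+0) = 10
r[6] = max(2+10-3, 3+11-3, 6+6-3, 11+3-3, 8+2-3, 14+0) = 14
r[7] = max(2+14-3, 3+10-3, 6+11-3, …, 14+2-3, 15+0) = 15
r[8] = max(2+15-3, 3+14-3, 6+10-3, …, 15+2-3, 10+0) = 19
One optimal plan: pieces 4 + 4 (1 cut) → $22 − $3 = $19.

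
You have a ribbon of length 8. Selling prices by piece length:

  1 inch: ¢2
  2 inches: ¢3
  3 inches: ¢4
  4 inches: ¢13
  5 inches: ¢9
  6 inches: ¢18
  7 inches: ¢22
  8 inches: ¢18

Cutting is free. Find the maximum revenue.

26

Let v[k] be the best obtainable value from length k. For each k, try every first piece i and keep the best of price[i] + v[k−i].
v[1] = 2
v[2] = max(2+2, 3+0) = 4
v[3] = max(2+4, 3+2, 4+0) = 6
v[4] = max(2+6, 3+4, 4+2, 13+0) = 13
v[5] = max(2+13, 3+6, 4+4, 13+2, 9+0) = 15
v[6] = max(2+15, 3+13, 4+6, 13+4, 9+2, 18+0) = 18
v[7] = max(2+18, 3+15, 4+13, …, 18+2, 22+0) = 22
v[8] = max(2+22, 3+18, 4+15, …, 22+2, 18+0) = 26
One optimal cutting: 4 + 4 → ¢13 + ¢13 = ¢26.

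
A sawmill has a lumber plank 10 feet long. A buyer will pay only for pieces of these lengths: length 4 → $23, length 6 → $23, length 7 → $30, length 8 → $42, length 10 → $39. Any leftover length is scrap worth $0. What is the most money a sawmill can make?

46

Consider every possible first cut. best[k] is the best of p[i]+best[k−i] over all sellable i≤k.
best[1] = 0
best[2] = 0
best[3] = 0
best[4] = 23
best[5] = 23
best[6] = max(23+0, 23+0) = 23
best[7] = max(23+0, 23+0, 30+0) = 30
best[8] = max(23+23, 23+0, 30+0, 42+0) = 46
best[9] = max(23+23, 23+0, 30+0, 42+0) = 46
best[10] = max(23+23, 23+23, 30+0, 42+0, 39+0) = 46
One optimal cutting: pieces 4 + 4 with 2 feet of scrap → $46.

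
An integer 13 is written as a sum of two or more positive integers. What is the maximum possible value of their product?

Define prod[k] = max over 1≤i<k of i · max(k−i, prod[k−i]); the inner max lets the remainder stay uncut if that's better.
prod[2] = 1*max(1,0) = 1*1 = 1
prod[3] = max(1*2, 2*1) = 2
prod[4] = max(1*3, 2*2, 3*1) = 4
prod[5] = max(1*4, 2*3, 3*2, 4*1) = 6
prod[6] = max(1*6, 2*4, 3*3, 4*2, 5*1) = 9
prod[7] = max(1*9, 2*6, 3*4, 4*3, 5*2, 6*1) = 12
prod[8] = max(1*12, 2*9, 3*6, …, 6*2, 7*1) = 18
prod[9] = max(1*18, 2*12, 3*9, …, 7*2, 8*1) = 27
prod[10] = max(1*27, 2*18, 3*12, …, 8*2, 9*1) = 36
prod[11] = max(1*36, 2*27, 3*18, …, 9*2, 10*1) = 54
prod[12] = max(1*54, 2*36, 3*27, …, 10*2, 11*1) = 81
prod[13] = max(1*81, 2*54, 3*36, …, 11*2, 12*1) = 108
One optimal split: 3 + 3 + 3 + 2 + 2; product 3*3*3*2*2 = 108.

108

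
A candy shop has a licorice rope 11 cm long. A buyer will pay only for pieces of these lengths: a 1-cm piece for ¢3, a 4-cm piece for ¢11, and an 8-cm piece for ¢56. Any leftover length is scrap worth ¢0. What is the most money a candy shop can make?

Consider every possible first cut. best[k] is the best of p[i]+best[k−i] over all sellable i≤k.
best[1] = 3
best[2] = 6  (first piece 1, then best[1]=3)
best[3] = 9  (first piece 1, then best[2]=6)
best[4] = max(3+9, 11+0) = 12
best[5] = max(3+12, 11+3) = 15
best[6] = max(3+15, 11+6) = 18
best[7] = max(3+18, 11+9) = 21
best[8] = max(3+21, 11+12, 56+0) = 56
best[9] = max(3+56, 11+15, 56+3) = 59
best[10] = max(3+59, 11+18, 56+6) = 62
best[11] = max(3+62, 11+21, 56+9) = 65
One optimal cutting: 8 + 1 + 1 + 1 → ¢65.

65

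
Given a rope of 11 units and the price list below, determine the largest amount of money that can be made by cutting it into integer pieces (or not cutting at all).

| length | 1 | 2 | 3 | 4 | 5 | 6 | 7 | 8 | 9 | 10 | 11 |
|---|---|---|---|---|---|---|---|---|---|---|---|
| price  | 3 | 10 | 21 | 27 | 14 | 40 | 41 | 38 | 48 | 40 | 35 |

75

Let v[k] be the best obtainable value from length k. For each k, try every first piece i and keep the best of price[i] + v[k−i].
v[1] = 3
v[2] = 10
v[3] = 21
v[4] = 27
v[5] = 31  (first piece 2, then v[3]=21)
v[6] = 42  (first piece 3, then v[3]=21)
v[7] = 48  (first piece 3, then v[4]=27)
v[8] = 54  (first piece 4, then v[4]=27)
v[9] = 63  (first piece 3, then v[6]=42)
v[10] = 69  (first piece 3, then v[7]=48)
v[11] = 75  (first piece 3, then v[8]=54)
One optimal cutting: 4 + 4 + 3 → 27 + 27 + 21 = 75.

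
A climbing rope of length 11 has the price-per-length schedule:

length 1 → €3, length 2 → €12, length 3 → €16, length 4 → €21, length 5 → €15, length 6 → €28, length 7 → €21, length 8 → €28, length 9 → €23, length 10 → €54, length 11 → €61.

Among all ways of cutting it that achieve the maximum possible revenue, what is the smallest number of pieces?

5

Let r[k] be the best obtainable value from length k. For each k, try every first piece i and keep the best of price[i] + r[k−i].
r[1] = 3
r[2] = max(3+3, 12+0) = 12
r[3] = max(3+12, 12+3, 16+0) = 16
r[4] = max(3+16, 12+12, 16+3, 21+0) = 24
r[5] = max(3+24, 12+16, 16+12, 21+3, 15+0) = 28
r[6] = max(3+28, 12+24, 16+16, 21+12, 15+3, 28+0) = 36
r[7] = max(3+36, 12+28, 16+24, …, 28+3, 21+0) = 40
r[8] = max(3+40, 12+36, 16+28, …, 21+3, 28+0) = 48
r[9] = max(3+48, 12+40, 16+36, …, 28+3, 23+0) = 52
r[10] = max(3+52, 12+48, 16+40, …, 23+3, 54+0) = 60
r[11] = max(3+60, 12+52, 16+48, …, 54+3, 61+0) = 64
Maximum revenue is €64.
Now minimize piece count subject to staying optimal: for each k, pieces[k] = 1 + min over i with p[i]+r[k−i]=r[k] of pieces[k−i].
pieces[8] = 4
pieces[9] = 4
pieces[10] = 5
pieces[11] = 5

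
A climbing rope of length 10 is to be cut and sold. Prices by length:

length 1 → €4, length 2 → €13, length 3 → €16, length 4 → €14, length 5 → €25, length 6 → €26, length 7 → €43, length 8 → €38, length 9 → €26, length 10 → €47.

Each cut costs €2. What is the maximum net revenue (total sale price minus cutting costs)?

57

Let v[k] be the best obtainable value from length k. For each k, try every first piece i and keep the best of price[i] + v[k−i] minus the 2 cut fee when i<k.
v[1] = 4
v[2] = 13
v[3] = 16
v[4] = 24  (first piece 2, then v[2]=13)
v[5] = 27  (first piece 2, then v[3]=16)
v[6] = 35  (first piece 2, then v[4]=24)
v[7] = 43
v[8] = 46  (first piece 2, then v[6]=35)
v[9] = 54  (first piece 2, then v[7]=43)
v[10] = 57  (first piece 2, then v[8]=46)
One optimal plan: pieces 2 + 2 + 2 + 2 + 2 (4 cuts) → €65 − €8 = €57.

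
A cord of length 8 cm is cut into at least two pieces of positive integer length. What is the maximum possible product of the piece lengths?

18

Fill g[k] for k=2..8: at each k try every first piece i and multiply by the better of (k−i) uncut or g[k−i].
Small cases: g[2]=1, g[3]=2.
g[4] = max(1×3, 2×2, 3×1) = 4
g[5] = max(1×4, 2×3, 3×2, 4×1) = 6
g[6] = max(1×6, 2×4, 3×3, 4×2, 5×1) = 9
g[7] = max(1×9, 2×6, 3×4, 4×3, 5×2, 6×1) = 12
g[8] = max(1×12, 2×9, 3×6, …, 6×2, 7×1) = 18
One optimal split: 3 + 3 + 2; product 3×3×2 = 18.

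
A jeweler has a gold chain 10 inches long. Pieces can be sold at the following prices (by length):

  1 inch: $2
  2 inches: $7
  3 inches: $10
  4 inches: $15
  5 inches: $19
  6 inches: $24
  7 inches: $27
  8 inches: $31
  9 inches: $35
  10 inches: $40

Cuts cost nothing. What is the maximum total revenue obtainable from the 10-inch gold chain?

40

Let best[k] be the best obtainable value from length k. For each k, try every first piece i and keep the best of price[i] + best[k−i].
best[1] = 2
best[2] = 7
best[3] = 10
best[4] = 15
best[5] = 19
best[6] = 24
best[7] = 27
best[8] = 31  (first piece 2, then best[6]=24)
best[9] = 35
best[10] = 40
Best is to sell the whole 10-inch piece uncut for $40.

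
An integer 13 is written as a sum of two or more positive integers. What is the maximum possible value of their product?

108

Define g[k] = max over 1≤i<k of i · max(k−i, g[k−i]); the inner max lets the remainder stay uncut if that's better.
g[2] = 1·max(1,0) = 1·1 = 1
g[3] = 1·max(2,1) = 1·2 = 2
g[4] = 2·max(2,1) = 2·2 = 4
g[5] = 2·max(3,2) = 2·3 = 6
g[6] = 3·max(3,2) = 3·3 = 9
g[7] = 2·max(5,6) = 2·6 = 12
g[8] = 2·max(6,9) = 2·9 = 18
g[9] = 3·max(6,9) = 3·9 = 27
g[10] = 2·max(8,18) = 2·18 = 36
g[11] = 2·max(9,27) = 2·27 = 54
g[12] = 3·max(9,27) = 3·27 = 81
g[13] = 2·max(11,54) = 2·54 = 108
One optimal split: 3 + 3 + 3 + 2 + 2; product 3·3·3·2·2 = 108.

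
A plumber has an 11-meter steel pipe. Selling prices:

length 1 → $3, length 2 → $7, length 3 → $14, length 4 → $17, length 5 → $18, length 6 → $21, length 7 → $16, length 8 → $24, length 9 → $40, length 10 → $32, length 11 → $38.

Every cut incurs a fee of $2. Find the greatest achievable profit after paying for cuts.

45

Build v[k] bottom-up: v[k] = max over allowed piece i of (p[i] + v[k−i]) − 2 per cut.
v[1] = 3
v[2] = max(3+3-2, 7+0) = 7
v[3] = max(3+7-2, 7+3-2, 14+0) = 14
v[4] = max(3+14-2, 7+7-2, 14+3-2, 17+0) = 17
v[5] = max(3+17-2, 7+14-2, 14+7-2, 17+3-2, 18+0) = 19
v[6] = max(3+19-2, 7+17-2, 14+14-2, 17+7-2, 18+3-2, 21+0) = 26
v[7] = max(3+26-2, 7+19-2, 14+17-2, …, 21+3-2, 16+0) = 29
v[8] = max(3+29-2, 7+26-2, 14+19-2, …, 16+3-2, 24+0) = 32
v[9] = max(3+32-2, 7+29-2, 14+26-2, …, 24+3-2, 40+0) = 40
v[10] = max(3+40-2, 7+32-2, 14+29-2, …, 40+3-2, 32+0) = 41
v[11] = max(3+41-2, 7+40-2, 14+32-2, …, 32+3-2, 38+0) = 45
One optimal plan: pieces 9 + 2 (1 cut) → $47 − $2 = $45.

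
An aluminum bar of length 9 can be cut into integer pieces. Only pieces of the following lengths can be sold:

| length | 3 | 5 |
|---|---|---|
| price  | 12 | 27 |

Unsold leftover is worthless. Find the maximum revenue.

Build r[k] bottom-up: r[k] = max over allowed piece i of (p[i] + r[k−i]).
r[1] = 0
r[2] = 0
r[3] = 12
r[4] = 12
r[5] = 27
r[6] = 27
r[7] = 27
r[8] = 39  (first piece 3, then r[5]=27)
r[9] = 39
One optimal cutting: pieces 5 + 3 with 1 cm of scrap → $39.

39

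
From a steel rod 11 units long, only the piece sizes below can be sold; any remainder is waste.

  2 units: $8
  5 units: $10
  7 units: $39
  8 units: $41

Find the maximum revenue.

55

Let best[k] be the best obtainable value from length k. For each k, try every first piece i and keep the best of price[i] + best[k−i].
best[1] = 0
best[2] = 8
best[3] = 8
best[4] = 16  (first piece 2, then best[2]=8)
best[5] = max(8+8, 10+0) = 16
best[6] = max(8+16, 10+0) = 24
best[7] = max(8+16, 10+8, 39+0) = 39
best[8] = max(8+24, 10+8, 39+0, 41+0) = 41
best[9] = max(8+39, 10+16, 39+8, 41+0) = 47
best[10] = max(8+41, 10+16, 39+8, 41+8) = 49
best[11] = max(8+47, 10+24, 39+16, 41+8) = 55
One optimal cutting: 7 + 2 + 2 → $55.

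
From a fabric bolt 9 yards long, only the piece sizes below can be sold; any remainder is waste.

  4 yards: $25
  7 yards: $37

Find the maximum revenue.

Let r[k] be the best obtainable value from length k. For each k, try every first piece i and keep the best of price[i] + r[k−i].
r[1] = 0
r[2] = 0
r[3] = 0
r[4] = 25
r[5] = 25
r[6] = 25
r[7] = 37
r[8] = 50  (first piece 4, then r[4]=25)
r[9] = 50
One optimal cutting: pieces 4 + 4 with 1 yard of scrap → $50.

50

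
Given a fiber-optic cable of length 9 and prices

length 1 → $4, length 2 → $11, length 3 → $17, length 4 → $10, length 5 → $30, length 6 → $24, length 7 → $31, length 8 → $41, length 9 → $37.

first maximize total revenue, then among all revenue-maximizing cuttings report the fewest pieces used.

3

Let r[k] be the best obtainable value from length k. For each k, try every first piece i and keep the best of price[i] + r[k−i].
r[1] = 4
r[2] = max(4+4, 11+0) = 11
r[3] = max(4+11, 11+4, 17+0) = 17
r[4] = max(4+17, 11+11, 17+4, 10+0) = 22
r[5] = max(4+22, 11+17, 17+11, 10+4, 30+0) = 30
r[6] = max(4+30, 11+22, 17+17, 10+11, 30+4, 24+0) = 34
r[7] = max(4+34, 11+30, 17+22, …, 24+4, 31+0) = 41
r[8] = max(4+41, 11+34, 17+30, …, 31+4, 41+0) = 47
r[9] = max(4+47, 11+41, 17+34, …, 41+4, 37+0) = 52
Maximum revenue is $52.
Now minimize piece count subject to staying optimal: for each k, pieces[k] = 1 + min over i with p[i]+r[k−i]=r[k] of pieces[k−i].
pieces[6] = 2
pieces[7] = 2
pieces[8] = 2
pieces[9] = 3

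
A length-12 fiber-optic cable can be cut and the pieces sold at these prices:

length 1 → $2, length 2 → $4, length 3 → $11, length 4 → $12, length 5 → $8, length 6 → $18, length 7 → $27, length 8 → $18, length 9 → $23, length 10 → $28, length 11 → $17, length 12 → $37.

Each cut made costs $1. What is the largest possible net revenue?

Let r[k] be the best obtainable value from length k. For each k, try every first piece i and keep the best of price[i] + r[k−i] minus the 1 cut fee when i<k.
r[1] = 2
r[2] = 4
r[3] = 11
r[4] = 12  (first piece 1, then r[3]=11)
r[5] = 14  (first piece 2, then r[3]=11)
r[6] = 21  (first piece 3, then r[3]=11)
r[7] = 27
r[8] = 28  (first piece 1, then r[7]=27)
r[9] = 31  (first piece 3, then r[6]=21)
r[10] = 37  (first piece 3, then r[7]=27)
r[11] = 38  (first piece 1, then r[10]=37)
r[12] = 41  (first piece 3, then r[9]=31)
One optimal plan: pieces 3 + 3 + 3 + 3 (3 cuts) → $44 − $3 = $41.

41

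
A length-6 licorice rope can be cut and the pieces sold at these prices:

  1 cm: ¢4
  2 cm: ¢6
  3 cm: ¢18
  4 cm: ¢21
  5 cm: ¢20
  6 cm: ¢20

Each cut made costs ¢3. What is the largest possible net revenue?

33

Let r[k] be the best obtainable value from length k. For each k, try every first piece i and keep the best of price[i] + r[k−i] minus the 3 cut fee when i<k.
r[1] = 4
r[2] = max(4+4-3, 6+0) = 6
r[3] = max(4+6-3, 6+4-3, 18+0) = 18
r[4] = max(4+18-3, 6+6-3, 18+4-3, 21+0) = 21
r[5] = max(4+21-3, 6+18-3, 18+6-3, 21+4-3, 20+0) = 22
r[6] = max(4+22-3, 6+21-3, 18+18-3, 21+6-3, 20+4-3, 20+0) = 33
One optimal plan: pieces 3 + 3 (1 cut) → ¢36 − ¢3 = ¢33.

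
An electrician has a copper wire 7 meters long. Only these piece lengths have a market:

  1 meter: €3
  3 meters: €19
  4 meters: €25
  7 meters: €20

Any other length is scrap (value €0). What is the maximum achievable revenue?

Build f[k] bottom-up: f[k] = max over allowed piece i of (p[i] + f[k−i]).
f[1] = 3
f[2] = 6  (first piece 1, then f[1]=3)
f[3] = 19
f[4] = 25
f[5] = 28  (first piece 1, then f[4]=25)
f[6] = 38  (first piece 3, then f[3]=19)
f[7] = 44  (first piece 3, then f[4]=25)
One optimal cutting: 4 + 3 → €44.

44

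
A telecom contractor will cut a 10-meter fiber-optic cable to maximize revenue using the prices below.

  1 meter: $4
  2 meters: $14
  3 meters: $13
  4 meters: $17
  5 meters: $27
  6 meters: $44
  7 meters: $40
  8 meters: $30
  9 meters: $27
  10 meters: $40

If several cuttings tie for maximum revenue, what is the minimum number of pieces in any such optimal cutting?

3

Build r[k] bottom-up: r[k] = max over allowed piece i of (p[i] + r[k−i]).
r[1] = 4
r[2] = 14
r[3] = 18  (first piece 1, then r[2]=14)
r[4] = 28  (first piece 2, then r[2]=14)
r[5] = 32  (first piece 1, then r[4]=28)
r[6] = 44
r[7] = 48  (first piece 1, then r[6]=44)
r[8] = 58  (first piece 2, then r[6]=44)
r[9] = 62  (first piece 1, then r[8]=58)
r[10] = 72  (first piece 2, then r[8]=58)
Maximum revenue is $72.
Now minimize piece count subject to staying optimal: for each k, pieces[k] = 1 + min over i with p[i]+r[k−i]=r[k] of pieces[k−i].
pieces[7] = 2
pieces[8] = 2
pieces[9] = 3
pieces[10] = 3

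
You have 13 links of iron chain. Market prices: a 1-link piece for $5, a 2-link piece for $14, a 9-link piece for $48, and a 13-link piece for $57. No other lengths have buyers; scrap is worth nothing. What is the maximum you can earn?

89

Build best[k] bottom-up: best[k] = max over allowed piece i of (p[i] + best[k−i]).
best[1] = 5
best[2] = max(5+5, 14+0) = 14
best[3] = max(5+14, 14+5) = 19
best[4] = max(5+19, 14+14) = 28
best[5] = max(5+28, 14+19) = 33
best[6] = max(5+33, 14+28) = 42
best[7] = max(5+42, 14+33) = 47
best[8] = max(5+47, 14+42) = 56
best[9] = max(5+56, 14+47, 48+0) = 61
best[10] = max(5+61, 14+56, 48+5) = 70
best[11] = max(5+70, 14+61, 48+14) = 75
best[12] = max(5+75, 14+70, 48+19) = 84
best[13] = max(5+84, 14+75, 48+28, 57+0) = 89
One optimal cutting: 2 + 2 + 2 + 2 + 2 + 2 + 1 → $89.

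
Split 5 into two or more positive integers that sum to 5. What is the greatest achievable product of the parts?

Define m[k] = max over 1≤i<k of i · max(k−i, m[k−i]); the inner max lets the remainder stay uncut if that's better.
m[2] = 1×max(1,0) = 1×1 = 1
m[3] = max(1×2, 2×1) = 2
m[4] = max(1×3, 2×2, 3×1) = 4
m[5] = max(1×4, 2×3, 3×2, 4×1) = 6
One optimal split: 3 + 2; product 3×2 = 6.

6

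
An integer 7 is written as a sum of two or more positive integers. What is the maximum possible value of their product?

12

Define g[k] = max over 1≤i<k of i · max(k−i, g[k−i]); the inner max lets the remainder stay uncut if that's better.
g[2] = 1·max(1,0) = 1·1 = 1
g[3] = 1·max(2,1) = 1·2 = 2
g[4] = 2·max(2,1) = 2·2 = 4
g[5] = 2·max(3,2) = 2·3 = 6
g[6] = 3·max(3,2) = 3·3 = 9
g[7] = 2·max(5,6) = 2·6 = 12
One optimal split: 3 + 2 + 2; product 3·2·2 = 12.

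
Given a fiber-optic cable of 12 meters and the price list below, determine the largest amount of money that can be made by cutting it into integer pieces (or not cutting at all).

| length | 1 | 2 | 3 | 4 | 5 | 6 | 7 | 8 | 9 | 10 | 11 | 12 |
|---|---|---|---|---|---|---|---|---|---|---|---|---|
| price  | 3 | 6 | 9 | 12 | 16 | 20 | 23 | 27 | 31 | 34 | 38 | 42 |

Consider every possible first cut. v[k] is the best of p[i]+v[k−i] over all sellable i≤k.
v[1] = 3
v[2] = max(3+3, 6+0) = 6
v[3] = max(3+6, 6+3, 9+0) = 9
v[4] = max(3+9, 6+6, 9+3, 12+0) = 12
v[5] = max(3+12, 6+9, 9+6, 12+3, 16+0) = 16
v[6] = max(3+16, 6+12, 9+9, 12+6, 16+3, 20+0) = 20
v[7] = max(3+20, 6+16, 9+12, …, 20+3, 23+0) = 23
v[8] = max(3+23, 6+20, 9+16, …, 23+3, 27+0) = 27
v[9] = max(3+27, 6+23, 9+20, …, 27+3, 31+0) = 31
v[10] = max(3+31, 6+27, 9+23, …, 31+3, 34+0) = 34
v[11] = max(3+34, 6+31, 9+27, …, 34+3, 38+0) = 38
v[12] = max(3+38, 6+34, 9+31, …, 38+3, 42+0) = 42
Best is to sell the whole 12-meter piece uncut for $42.

42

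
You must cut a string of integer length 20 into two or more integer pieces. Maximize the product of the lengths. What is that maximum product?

Let P[k] be the best product for length k (with at least one cut). For each first piece i, the rest contributes max(k−i, P[k−i]).
Small cases: P[2]=1, P[3]=2, P[4]=4, P[5]=6, P[6]=9, P[7]=12, P[8]=18, P[9]=27, P[10]=36, P[11]=54, P[12]=81.
P[13] = max(1*81, 2*54, 3*36, …, 11*2, 12*1) = 108
P[14] = max(1*108, 2*81, 3*54, …, 12*2, 13*1) = 162
P[15] = max(1*162, 2*108, 3*81, …, 13*2, 14*1) = 243
P[16] = max(1*243, 2*162, 3*108, …, 14*2, 15*1) = 324
P[17] = max(1*324, 2*243, 3*162, …, 15*2, 16*1) = 486
P[18] = max(1*486, 2*324, 3*243, …, 16*2, 17*1) = 729
P[19] = max(1*729, 2*486, 3*324, …, 17*2, 18*1) = 972
P[20] = max(1*972, 2*729, 3*486, …, 18*2, 19*1) = 1458
One optimal split: 3 + 3 + 3 + 3 + 3 + 3 + 2; product 3*3*3*3*3*3*2 = 1458.

1458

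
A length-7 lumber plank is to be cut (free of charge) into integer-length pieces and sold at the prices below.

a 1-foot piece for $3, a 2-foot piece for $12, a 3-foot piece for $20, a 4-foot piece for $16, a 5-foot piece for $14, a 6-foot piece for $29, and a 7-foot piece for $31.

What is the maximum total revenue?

44

Let best[k] be the best obtainable value from length k. For each k, try every first piece i and keep the best of price[i] + best[k−i].
best[1] = 3
best[2] = 12
best[3] = 20
best[4] = 24  (first piece 2, then best[2]=12)
best[5] = 32  (first piece 2, then best[3]=20)
best[6] = 40  (first piece 3, then best[3]=20)
best[7] = 44  (first piece 2, then best[5]=32)
One optimal cutting: 3 + 2 + 2 → $20 + $12 + $12 = $44.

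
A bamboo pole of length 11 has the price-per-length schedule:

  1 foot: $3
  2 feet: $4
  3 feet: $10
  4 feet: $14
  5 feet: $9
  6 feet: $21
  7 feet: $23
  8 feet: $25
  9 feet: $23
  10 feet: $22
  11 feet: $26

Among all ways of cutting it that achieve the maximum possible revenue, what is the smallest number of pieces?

Let r[k] be the best obtainable value from length k. For each k, try every first piece i and keep the best of price[i] + r[k−i].
r[1] = 3
r[2] = max(3+3, 4+0) = 6
r[3] = max(3+6, 4+3, 10+0) = 10
r[4] = max(3+10, 4+6, 10+3, 14+0) = 14
r[5] = max(3+14, 4+10, 10+6, 14+3, 9+0) = 17
r[6] = max(3+17, 4+14, 10+10, 14+6, 9+3, 21+0) = 21
r[7] = max(3+21, 4+17, 10+14, …, 21+3, 23+0) = 24
r[8] = max(3+24, 4+21, 10+17, …, 23+3, 25+0) = 28
r[9] = max(3+28, 4+24, 10+21, …, 25+3, 23+0) = 31
r[10] = max(3+31, 4+28, 10+24, …, 23+3, 22+0) = 35
r[11] = max(3+35, 4+31, 10+28, …, 22+3, 26+0) = 38
Maximum revenue is $38.
Now minimize piece count subject to staying optimal: for each k, pieces[k] = 1 + min over i with p[i]+r[k−i]=r[k] of pieces[k−i].
pieces[8] = 2
pieces[9] = 2
pieces[10] = 2
pieces[11] = 3

3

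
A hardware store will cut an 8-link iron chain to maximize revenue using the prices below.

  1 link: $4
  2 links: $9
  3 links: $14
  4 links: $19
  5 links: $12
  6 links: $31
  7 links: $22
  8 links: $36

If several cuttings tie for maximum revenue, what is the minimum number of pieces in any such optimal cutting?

Consider every possible first cut. r[k] is the best of p[i]+r[k−i] over all sellable i≤k.
r[1] = 4
r[2] = max(4+4, 9+0) = 9
r[3] = max(4+9, 9+4, 14+0) = 14
r[4] = max(4+14, 9+9, 14+4, 19+0) = 19
r[5] = max(4+19, 9+14, 14+9, 19+4, 12+0) = 23
r[6] = max(4+23, 9+19, 14+14, 19+9, 12+4, 31+0) = 31
r[7] = max(4+31, 9+23, 14+19, …, 31+4, 22+0) = 35
r[8] = max(4+35, 9+31, 14+23, …, 22+4, 36+0) = 40
Maximum revenue is $40.
Now minimize piece count subject to staying optimal: for each k, pieces[k] = 1 + min over i with p[i]+r[k−i]=r[k] of pieces[k−i].
pieces[5] = 2
pieces[6] = 1
pieces[7] = 2
pieces[8] = 2

2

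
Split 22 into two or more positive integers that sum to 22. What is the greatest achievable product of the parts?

Fill m[k] for k=2..22: at each k try every first piece i and multiply by the better of (k−i) uncut or m[k−i].
Small cases: m[2]=1, m[3]=2, m[4]=4, m[5]=6, m[6]=9, m[7]=12, m[8]=18, m[9]=27, m[10]=36, m[11]=54, m[12]=81, m[13]=108, m[14]=162, m[15]=243, m[16]=324, m[17]=486.
m[18] = max(1*486, 2*324, 3*243, …, 16*2, 17*1) = 729
m[19] = max(1*729, 2*486, 3*324, …, 17*2, 18*1) = 972
m[20] = max(1*972, 2*729, 3*486, …, 18*2, 19*1) = 1458
m[21] = max(1*1458, 2*972, 3*729, …, 19*2, 20*1) = 2187
m[22] = max(1*2187, 2*1458, 3*972, …, 20*2, 21*1) = 2916
One optimal split: 3 + 3 + 3 + 3 + 3 + 3 + 2 + 2; product 3*3*3*3*3*3*2*2 = 2916.

2916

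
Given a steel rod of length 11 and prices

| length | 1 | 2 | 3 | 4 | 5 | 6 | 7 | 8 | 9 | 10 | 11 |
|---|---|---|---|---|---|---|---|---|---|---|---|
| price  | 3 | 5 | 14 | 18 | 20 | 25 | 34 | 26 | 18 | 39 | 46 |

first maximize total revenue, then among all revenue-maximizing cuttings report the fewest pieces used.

2

Let r[k] be the best obtainable value from length k. For each k, try every first piece i and keep the best of price[i] + r[k−i].
r[1] = 3
r[2] = 6  (first piece 1, then r[1]=3)
r[3] = 14
r[4] = 18
r[5] = 21  (first piece 1, then r[4]=18)
r[6] = 28  (first piece 3, then r[3]=14)
r[7] = 34
r[8] = 37  (first piece 1, then r[7]=34)
r[9] = 42  (first piece 3, then r[6]=28)
r[10] = 48  (first piece 3, then r[7]=34)
r[11] = 52  (first piece 4, then r[7]=34)
Maximum revenue is $52.
Now minimize piece count subject to staying optimal: for each k, pieces[k] = 1 + min over i with p[i]+r[k−i]=r[k] of pieces[k−i].
pieces[8] = 2
pieces[9] = 3
pieces[10] = 2
pieces[11] = 2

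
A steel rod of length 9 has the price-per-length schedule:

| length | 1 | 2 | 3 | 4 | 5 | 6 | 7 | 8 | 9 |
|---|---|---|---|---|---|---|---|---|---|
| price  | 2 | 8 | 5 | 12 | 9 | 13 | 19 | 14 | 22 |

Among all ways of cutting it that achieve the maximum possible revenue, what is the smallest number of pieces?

5

Build r[k] bottom-up: r[k] = max over allowed piece i of (p[i] + r[k−i]).
r[1] = 2
r[2] = max(2+2, 8+0) = 8
r[3] = max(2+8, 8+2, 5+0) = 10
r[4] = max(2+10, 8+8, 5+2, 12+0) = 16
r[5] = max(2+16, 8+10, 5+8, 12+2, 9+0) = 18
r[6] = max(2+18, 8+16, 5+10, 12+8, 9+2, 13+0) = 24
r[7] = max(2+24, 8+18, 5+16, …, 13+2, 19+0) = 26
r[8] = max(2+26, 8+24, 5+18, …, 19+2, 14+0) = 32
r[9] = max(2+32, 8+26, 5+24, …, 14+2, 22+0) = 34
Maximum revenue is $34.
Now minimize piece count subject to staying optimal: for each k, pieces[k] = 1 + min over i with p[i]+r[k−i]=r[k] of pieces[k−i].
pieces[6] = 3
pieces[7] = 4
pieces[8] = 4
pieces[9] = 5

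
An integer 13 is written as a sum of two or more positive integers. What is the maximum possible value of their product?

108

Fill g[k] for k=2..13: at each k try every first piece i and multiply by the better of (k−i) uncut or g[k−i].
Small cases: g[2]=1, g[3]=2, g[4]=4, g[5]=6, g[6]=9, g[7]=12.
g[8] = max(1×12, 2×9, 3×6, …, 6×2, 7×1) = 18
g[9] = max(1×18, 2×12, 3×9, …, 7×2, 8×1) = 27
g[10] = max(1×27, 2×18, 3×12, …, 8×2, 9×1) = 36
g[11] = max(1×36, 2×27, 3×18, …, 9×2, 10×1) = 54
g[12] = max(1×54, 2×36, 3×27, …, 10×2, 11×1) = 81
g[13] = max(1×81, 2×54, 3×36, …, 11×2, 12×1) = 108
One optimal split: 3 + 3 + 3 + 2 + 2; product 3×3×3×2×2 = 108.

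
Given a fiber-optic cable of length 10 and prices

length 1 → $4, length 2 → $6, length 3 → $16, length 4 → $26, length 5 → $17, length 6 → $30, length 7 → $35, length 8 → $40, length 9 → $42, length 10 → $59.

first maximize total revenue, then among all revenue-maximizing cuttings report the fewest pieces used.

Build r[k] bottom-up: r[k] = max over allowed piece i of (p[i] + r[k−i]).
r[1] = 4
r[2] = max(4+4, 6+0) = 8
r[3] = max(4+8, 6+4, 16+0) = 16
r[4] = max(4+16, 6+8, 16+4, 26+0) = 26
r[5] = max(4+26, 6+16, 16+8, 26+4, 17+0) = 30
r[6] = max(4+30, 6+26, 16+16, 26+8, 17+4, 30+0) = 34
r[7] = max(4+34, 6+30, 16+26, …, 30+4, 35+0) = 42
r[8] = max(4+42, 6+34, 16+30, …, 35+4, 40+0) = 52
r[9] = max(4+52, 6+42, 16+34, …, 40+4, 42+0) = 56
r[10] = max(4+56, 6+52, 16+42, …, 42+4, 59+0) = 60
Maximum revenue is $60.
Now minimize piece count subject to staying optimal: for each k, pieces[k] = 1 + min over i with p[i]+r[k−i]=r[k] of pieces[k−i].
pieces[7] = 2
pieces[8] = 2
pieces[9] = 3
pieces[10] = 4

4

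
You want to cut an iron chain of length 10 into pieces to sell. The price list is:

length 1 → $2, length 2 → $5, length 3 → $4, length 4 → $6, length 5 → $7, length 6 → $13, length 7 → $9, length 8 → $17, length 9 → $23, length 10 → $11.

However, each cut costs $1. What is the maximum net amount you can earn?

Let v[k] be the best obtainable value from length k. For each k, try every first piece i and keep the best of price[i] + v[k−i] minus the 1 cut fee when i<k.
v[1] = 2
v[2] = 5
v[3] = 6  (first piece 1, then v[2]=5)
v[4] = 9  (first piece 2, then v[2]=5)
v[5] = 10  (first piece 1, then v[4]=9)
v[6] = 13  (first piece 2, then v[4]=9)
v[7] = 14  (first piece 1, then v[6]=13)
v[8] = 17  (first piece 2, then v[6]=13)
v[9] = 23
v[10] = 24  (first piece 1, then v[9]=23)
One optimal plan: pieces 9 + 1 (1 cut) → $25 − $1 = $24.

24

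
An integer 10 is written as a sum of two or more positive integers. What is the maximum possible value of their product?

Let prod[k] be the best product for length k (with at least one cut). For each first piece i, the rest contributes max(k−i, prod[k−i]).
prod[2] = 1×max(1,0) = 1×1 = 1
prod[3] = max(1×2, 2×1) = 2
prod[4] = max(1×3, 2×2, 3×1) = 4
prod[5] = max(1×4, 2×3, 3×2, 4×1) = 6
prod[6] = max(1×6, 2×4, 3×3, 4×2, 5×1) = 9
prod[7] = max(1×9, 2×6, 3×4, 4×3, 5×2, 6×1) = 12
prod[8] = max(1×12, 2×9, 3×6, …, 6×2, 7×1) = 18
prod[9] = max(1×18, 2×12, 3×9, …, 7×2, 8×1) = 27
prod[10] = max(1×27, 2×18, 3×12, …, 8×2, 9×1) = 36
One optimal split: 3 + 3 + 2 + 2; product 3×3×2×2 = 36.

36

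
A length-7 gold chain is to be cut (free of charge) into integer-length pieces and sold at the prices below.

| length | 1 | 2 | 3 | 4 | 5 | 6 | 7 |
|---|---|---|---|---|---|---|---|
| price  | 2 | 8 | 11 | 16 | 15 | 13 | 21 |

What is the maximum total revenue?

Build r[k] bottom-up: r[k] = max over allowed piece i of (p[i] + r[k−i]).
r[1] = 2
r[2] = 8
r[3] = 11
r[4] = 16  (first piece 2, then r[2]=8)
r[5] = 19  (first piece 2, then r[3]=11)
r[6] = 24  (first piece 2, then r[4]=16)
r[7] = 27  (first piece 2, then r[5]=19)
One optimal cutting: 3 + 2 + 2 → $11 + $8 + $8 = $27.

27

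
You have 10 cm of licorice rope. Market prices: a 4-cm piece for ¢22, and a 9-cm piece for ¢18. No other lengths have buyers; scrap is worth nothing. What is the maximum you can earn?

Consider every possible first cut. f[k] is the best of p[i]+f[k−i] over all sellable i≤k.
f[1] = 0
f[2] = 0
f[3] = 0
f[4] = 22
f[5] = 22
f[6] = 22
f[7] = 22
f[8] = 44  (first piece 4, then f[4]=22)
f[9] = 44
f[10] = 44
One optimal cutting: pieces 4 + 4 with 2 cm of scrap → ¢44.

44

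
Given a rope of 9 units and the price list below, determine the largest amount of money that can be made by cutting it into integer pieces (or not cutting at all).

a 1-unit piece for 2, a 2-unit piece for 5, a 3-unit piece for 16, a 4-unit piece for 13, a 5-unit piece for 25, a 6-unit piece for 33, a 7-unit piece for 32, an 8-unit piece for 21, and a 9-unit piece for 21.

49

Let r[k] be the best obtainable value from length k. For each k, try every first piece i and keep the best of price[i] + r[k−i].
r[1] = 2
r[2] = 5
r[3] = 16
r[4] = 18  (first piece 1, then r[3]=16)
r[5] = 25
r[6] = 33
r[7] = 35  (first piece 1, then r[6]=33)
r[8] = 41  (first piece 3, then r[5]=25)
r[9] = 49  (first piece 3, then r[6]=33)
One optimal cutting: 6 + 3 → 33 + 16 = 49.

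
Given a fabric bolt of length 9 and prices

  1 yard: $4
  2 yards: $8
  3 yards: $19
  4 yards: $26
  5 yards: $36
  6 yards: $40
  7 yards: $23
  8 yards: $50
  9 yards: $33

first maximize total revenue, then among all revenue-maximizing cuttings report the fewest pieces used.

Let r[k] be the best obtainable value from length k. For each k, try every first piece i and keep the best of price[i] + r[k−i].
r[1] = 4
r[2] = 8  (first piece 1, then r[1]=4)
r[3] = 19
r[4] = 26
r[5] = 36
r[6] = 40  (first piece 1, then r[5]=36)
r[7] = 45  (first piece 3, then r[4]=26)
r[8] = 55  (first piece 3, then r[5]=36)
r[9] = 62  (first piece 4, then r[5]=36)
Maximum revenue is $62.
Now minimize piece count subject to staying optimal: for each k, pieces[k] = 1 + min over i with p[i]+r[k−i]=r[k] of pieces[k−i].
pieces[6] = 1
pieces[7] = 2
pieces[8] = 2
pieces[9] = 2

2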